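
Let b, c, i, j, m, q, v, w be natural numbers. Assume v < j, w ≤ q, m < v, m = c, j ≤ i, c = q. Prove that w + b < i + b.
From m = c and c = q, m = q. Because m < v and v < j, m < j. m = q, so q < j. j ≤ i, so q < i. w ≤ q, so w < i. Then w + b < i + b.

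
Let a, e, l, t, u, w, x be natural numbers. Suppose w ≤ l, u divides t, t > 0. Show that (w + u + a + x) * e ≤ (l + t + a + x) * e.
u divides t and t > 0, so u ≤ t. Then u + a ≤ t + a. Since w ≤ l, w + u + a ≤ l + t + a. Then w + u + a + x ≤ l + t + a + x. By multiplying by a non-negative, (w + u + a + x) * e ≤ (l + t + a + x) * e.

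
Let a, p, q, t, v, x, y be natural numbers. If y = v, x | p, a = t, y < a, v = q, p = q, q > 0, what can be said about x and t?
x < t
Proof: p = q and x | p, so x | q. Since q > 0, x ≤ q. y = v and v = q, hence y = q. a = t and y < a, so y < t. Because y = q, q < t. x ≤ q, so x < t.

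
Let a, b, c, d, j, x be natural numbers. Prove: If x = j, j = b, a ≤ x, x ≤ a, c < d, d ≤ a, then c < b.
x = j and j = b, therefore x = b. Since a ≤ x and x ≤ a, a = x. Since c < d and d ≤ a, c < a. a = x, so c < x. Since x = b, c < b.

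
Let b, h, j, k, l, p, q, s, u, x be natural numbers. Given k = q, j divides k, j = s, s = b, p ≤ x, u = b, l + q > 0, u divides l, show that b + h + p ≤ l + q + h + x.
u = b and u divides l, thus b divides l. Because j = s and s = b, j = b. Since j divides k, b divides k. k = q, so b divides q. b divides l, so b divides l + q. l + q > 0, so b ≤ l + q. Then b + h ≤ l + q + h. p ≤ x, so b + h + p ≤ l + q + h + x.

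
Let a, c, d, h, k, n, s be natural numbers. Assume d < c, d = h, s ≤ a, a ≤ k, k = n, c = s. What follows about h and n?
h < n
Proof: From c = s and d < c, d < s. s ≤ a and a ≤ k, so s ≤ k. d < s, so d < k. d = h, so h < k. Since k = n, h < n.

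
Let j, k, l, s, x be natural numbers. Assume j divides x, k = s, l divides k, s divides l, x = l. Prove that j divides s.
Because k = s and l divides k, l divides s. Because s divides l, l = s. x = l, so x = s. Since j divides x, j divides s.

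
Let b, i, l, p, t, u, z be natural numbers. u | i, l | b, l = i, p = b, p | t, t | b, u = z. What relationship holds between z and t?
z | t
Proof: u = z and u | i, so z | i. p = b and p | t, so b | t. Since t | b, b = t. l = i and l | b, so i | b. Since b = t, i | t. Since z | i, z | t.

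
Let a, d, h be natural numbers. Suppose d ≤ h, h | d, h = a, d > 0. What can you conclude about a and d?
a = d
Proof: h | d and d > 0, hence h ≤ d. From d ≤ h, d = h. Since h = a, d = a. Then a = d.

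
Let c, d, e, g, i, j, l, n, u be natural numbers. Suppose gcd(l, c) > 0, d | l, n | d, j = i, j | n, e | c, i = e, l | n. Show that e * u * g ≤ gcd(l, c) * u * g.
n | d and d | l, therefore n | l. Since l | n, n = l. Since j = i and j | n, i | n. Since n = l, i | l. Since i = e, e | l. Since e | c, e | gcd(l, c). Since gcd(l, c) > 0, e ≤ gcd(l, c). Then e * u ≤ gcd(l, c) * u. Then e * u * g ≤ gcd(l, c) * u * g.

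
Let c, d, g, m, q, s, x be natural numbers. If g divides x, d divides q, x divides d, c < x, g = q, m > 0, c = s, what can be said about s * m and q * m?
s * m < q * m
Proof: x divides d and d divides q, thus x divides q. g = q and g divides x, hence q divides x. Since x divides q, x = q. Because c = s and c < x, s < x. Because x = q, s < q. Combining with m > 0, by multiplying by a positive, s * m < q * m.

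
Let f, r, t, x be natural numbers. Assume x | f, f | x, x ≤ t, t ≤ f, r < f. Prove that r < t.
x | f and f | x, thus x = f. x ≤ t, so f ≤ t. From t ≤ f, f = t. Since r < f, r < t.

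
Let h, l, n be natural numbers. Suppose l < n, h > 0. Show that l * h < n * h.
l < n and h > 0. By multiplying by a positive, l * h < n * h.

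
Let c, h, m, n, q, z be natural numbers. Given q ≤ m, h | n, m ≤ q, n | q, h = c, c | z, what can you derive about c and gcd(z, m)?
c | gcd(z, m)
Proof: Because q ≤ m and m ≤ q, q = m. Because h = c and h | n, c | n. Since n | q, c | q. Since q = m, c | m. Since c | z, c | gcd(z, m).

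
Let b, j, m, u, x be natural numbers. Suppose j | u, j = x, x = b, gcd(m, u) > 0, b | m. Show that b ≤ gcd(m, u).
Because j = x and x = b, j = b. j | u, so b | u. Since b | m, b | gcd(m, u). Since gcd(m, u) > 0, b ≤ gcd(m, u).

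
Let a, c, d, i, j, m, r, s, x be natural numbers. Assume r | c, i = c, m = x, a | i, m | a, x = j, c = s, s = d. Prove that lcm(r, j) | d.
c = s and s = d, hence c = d. m = x and x = j, therefore m = j. Because m | a and a | i, m | i. Since m = j, j | i. i = c, so j | c. Since r | c, lcm(r, j) | c. c = d, so lcm(r, j) | d.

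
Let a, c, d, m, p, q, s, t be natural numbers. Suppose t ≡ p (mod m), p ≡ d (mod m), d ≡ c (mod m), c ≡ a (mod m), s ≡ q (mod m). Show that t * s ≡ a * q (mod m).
t ≡ p (mod m) and p ≡ d (mod m), so t ≡ d (mod m). d ≡ c (mod m), so t ≡ c (mod m). Since c ≡ a (mod m), t ≡ a (mod m). s ≡ q (mod m), so t * s ≡ a * q (mod m).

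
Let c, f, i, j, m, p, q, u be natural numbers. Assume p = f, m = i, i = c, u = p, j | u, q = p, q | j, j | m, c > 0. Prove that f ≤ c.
m = i and i = c, hence m = c. u = p and j | u, therefore j | p. q = p and q | j, thus p | j. j | p, so j = p. From j | m, p | m. Since m = c, p | c. c > 0, so p ≤ c. Since p = f, f ≤ c.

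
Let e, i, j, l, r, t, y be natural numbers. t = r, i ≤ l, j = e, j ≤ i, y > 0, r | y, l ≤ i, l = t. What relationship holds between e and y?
e ≤ y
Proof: Since i ≤ l and l ≤ i, i = l. l = t, so i = t. t = r, so i = r. Since j ≤ i, j ≤ r. Because r | y and y > 0, r ≤ y. j ≤ r, so j ≤ y. Since j = e, e ≤ y.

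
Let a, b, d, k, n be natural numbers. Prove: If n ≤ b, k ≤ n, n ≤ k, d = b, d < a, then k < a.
n ≤ k and k ≤ n, thus n = k. n ≤ b, so k ≤ b. Since d = b and d < a, b < a. Since k ≤ b, k < a.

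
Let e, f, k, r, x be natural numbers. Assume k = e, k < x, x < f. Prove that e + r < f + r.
k = e and k < x, hence e < x. Since x < f, e < f. Then e + r < f + r.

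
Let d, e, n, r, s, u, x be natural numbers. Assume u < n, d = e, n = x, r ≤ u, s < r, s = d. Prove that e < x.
s = d and d = e, so s = e. Since s < r, e < r. Because r ≤ u, e < u. From n = x and u < n, u < x. e < u, so e < x.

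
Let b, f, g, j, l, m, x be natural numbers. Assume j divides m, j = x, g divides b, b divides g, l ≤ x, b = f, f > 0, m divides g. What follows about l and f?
l ≤ f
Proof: g divides b and b divides g, hence g = b. b = f, so g = f. j = x and j divides m, so x divides m. m divides g, so x divides g. Since g = f, x divides f. Because f > 0, x ≤ f. l ≤ x, so l ≤ f.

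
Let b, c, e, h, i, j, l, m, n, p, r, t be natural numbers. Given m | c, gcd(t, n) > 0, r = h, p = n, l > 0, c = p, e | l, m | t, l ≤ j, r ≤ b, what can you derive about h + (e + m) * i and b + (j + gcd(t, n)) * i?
h + (e + m) * i ≤ b + (j + gcd(t, n)) * i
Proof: From r = h and r ≤ b, h ≤ b. e | l and l > 0, hence e ≤ l. Because l ≤ j, e ≤ j. c = p and p = n, thus c = n. Since m | c, m | n. m | t, so m | gcd(t, n). Since gcd(t, n) > 0, m ≤ gcd(t, n). From e ≤ j, e + m ≤ j + gcd(t, n). Then (e + m) * i ≤ (j + gcd(t, n)) * i. h ≤ b, so h + (e + m) * i ≤ b + (j + gcd(t, n)) * i.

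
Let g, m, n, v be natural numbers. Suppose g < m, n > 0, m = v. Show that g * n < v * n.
m = v and g < m, hence g < v. n > 0, so g * n < v * n.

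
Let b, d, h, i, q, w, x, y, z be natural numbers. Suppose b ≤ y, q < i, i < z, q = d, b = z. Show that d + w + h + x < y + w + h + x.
From q < i and i < z, q < z. b = z and b ≤ y, therefore z ≤ y. Since q < z, q < y. Since q = d, d < y. Then d + w < y + w. Then d + w + h < y + w + h. Then d + w + h + x < y + w + h + x.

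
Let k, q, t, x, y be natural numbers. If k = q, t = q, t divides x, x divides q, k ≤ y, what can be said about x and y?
x ≤ y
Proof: t = q and t divides x, so q divides x. From x divides q, q = x. Because k = q, k = x. Since k ≤ y, x ≤ y.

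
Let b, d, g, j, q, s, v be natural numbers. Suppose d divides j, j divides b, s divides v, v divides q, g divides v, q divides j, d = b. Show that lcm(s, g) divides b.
s divides v and g divides v, hence lcm(s, g) divides v. d = b and d divides j, hence b divides j. Since j divides b, j = b. Since v divides q and q divides j, v divides j. j = b, so v divides b. Since lcm(s, g) divides v, lcm(s, g) divides b.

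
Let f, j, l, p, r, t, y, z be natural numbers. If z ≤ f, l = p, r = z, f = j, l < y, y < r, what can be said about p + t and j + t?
p + t < j + t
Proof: r = z and y < r, therefore y < z. l < y, so l < z. From z ≤ f, l < f. Since l = p, p < f. Since f = j, p < j. Then p + t < j + t.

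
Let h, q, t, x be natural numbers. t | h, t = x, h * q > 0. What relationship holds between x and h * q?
x ≤ h * q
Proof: From t = x and t | h, x | h. Then x | h * q. Since h * q > 0, x ≤ h * q.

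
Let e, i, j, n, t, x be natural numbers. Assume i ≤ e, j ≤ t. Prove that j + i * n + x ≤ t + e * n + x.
i ≤ e. By multiplying by a non-negative, i * n ≤ e * n. Since j ≤ t, j + i * n ≤ t + e * n. Then j + i * n + x ≤ t + e * n + x.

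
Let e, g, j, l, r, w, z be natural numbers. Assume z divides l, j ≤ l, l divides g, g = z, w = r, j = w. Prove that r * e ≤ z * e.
Since j = w and w = r, j = r. g = z and l divides g, so l divides z. Since z divides l, l = z. j ≤ l, so j ≤ z. Since j = r, r ≤ z. By multiplying by a non-negative, r * e ≤ z * e.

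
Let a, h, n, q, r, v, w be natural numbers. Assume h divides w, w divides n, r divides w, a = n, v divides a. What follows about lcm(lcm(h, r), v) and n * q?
lcm(lcm(h, r), v) divides n * q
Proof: From h divides w and r divides w, lcm(h, r) divides w. w divides n, so lcm(h, r) divides n. Since a = n and v divides a, v divides n. Since lcm(h, r) divides n, lcm(lcm(h, r), v) divides n. Then lcm(lcm(h, r), v) divides n * q.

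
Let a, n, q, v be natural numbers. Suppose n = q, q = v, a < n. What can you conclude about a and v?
a < v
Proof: n = q and q = v, therefore n = v. a < n, so a < v.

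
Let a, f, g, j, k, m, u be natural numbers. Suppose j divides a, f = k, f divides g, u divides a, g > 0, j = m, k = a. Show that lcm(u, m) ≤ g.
Because j = m and j divides a, m divides a. u divides a, so lcm(u, m) divides a. From f = k and f divides g, k divides g. Since k = a, a divides g. Since lcm(u, m) divides a, lcm(u, m) divides g. g > 0, so lcm(u, m) ≤ g.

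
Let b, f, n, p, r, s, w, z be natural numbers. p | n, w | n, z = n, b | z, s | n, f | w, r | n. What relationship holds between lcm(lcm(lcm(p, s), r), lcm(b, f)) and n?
lcm(lcm(lcm(p, s), r), lcm(b, f)) | n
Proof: p | n and s | n, therefore lcm(p, s) | n. r | n, so lcm(lcm(p, s), r) | n. z = n and b | z, so b | n. Since f | w and w | n, f | n. Since b | n, lcm(b, f) | n. Since lcm(lcm(p, s), r) | n, lcm(lcm(lcm(p, s), r), lcm(b, f)) | n.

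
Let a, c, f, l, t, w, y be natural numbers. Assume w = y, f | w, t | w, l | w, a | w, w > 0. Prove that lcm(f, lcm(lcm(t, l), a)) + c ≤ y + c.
t | w and l | w, hence lcm(t, l) | w. Since a | w, lcm(lcm(t, l), a) | w. f | w, so lcm(f, lcm(lcm(t, l), a)) | w. Since w > 0, lcm(f, lcm(lcm(t, l), a)) ≤ w. From w = y, lcm(f, lcm(lcm(t, l), a)) ≤ y. Then lcm(f, lcm(lcm(t, l), a)) + c ≤ y + c.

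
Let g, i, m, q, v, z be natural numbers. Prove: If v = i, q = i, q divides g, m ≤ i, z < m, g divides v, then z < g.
q = i and q divides g, therefore i divides g. v = i and g divides v, therefore g divides i. Because i divides g, i = g. z < m and m ≤ i, so z < i. i = g, so z < g.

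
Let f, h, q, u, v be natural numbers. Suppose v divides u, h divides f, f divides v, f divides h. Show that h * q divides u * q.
From f divides h and h divides f, f = h. From f divides v and v divides u, f divides u. Since f = h, h divides u. Then h * q divides u * q.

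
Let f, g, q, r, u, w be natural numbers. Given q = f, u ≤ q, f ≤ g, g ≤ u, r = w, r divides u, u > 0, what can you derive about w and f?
w ≤ f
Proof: From q = f and u ≤ q, u ≤ f. From f ≤ g and g ≤ u, f ≤ u. Since u ≤ f, u = f. r = w and r divides u, therefore w divides u. u > 0, so w ≤ u. u = f, so w ≤ f.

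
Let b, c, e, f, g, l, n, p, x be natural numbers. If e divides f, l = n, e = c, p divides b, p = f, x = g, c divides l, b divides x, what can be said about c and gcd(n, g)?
c divides gcd(n, g)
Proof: Since l = n and c divides l, c divides n. e = c and e divides f, therefore c divides f. p = f and p divides b, hence f divides b. c divides f, so c divides b. x = g and b divides x, hence b divides g. Since c divides b, c divides g. Since c divides n, c divides gcd(n, g).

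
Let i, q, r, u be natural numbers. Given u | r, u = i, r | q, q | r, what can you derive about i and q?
i | q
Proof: r | q and q | r, therefore r = q. u = i and u | r, hence i | r. From r = q, i | q.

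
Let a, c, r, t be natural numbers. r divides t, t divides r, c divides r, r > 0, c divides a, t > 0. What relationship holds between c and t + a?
c divides t + a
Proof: r divides t and t > 0, so r ≤ t. t divides r and r > 0, so t ≤ r. Since r ≤ t, r = t. Since c divides r, c divides t. Since c divides a, c divides t + a.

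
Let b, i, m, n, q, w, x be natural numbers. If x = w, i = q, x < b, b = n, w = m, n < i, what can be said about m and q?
m < q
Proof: x = w and w = m, thus x = m. b = n and x < b, thus x < n. From n < i, x < i. Since i = q, x < q. Since x = m, m < q.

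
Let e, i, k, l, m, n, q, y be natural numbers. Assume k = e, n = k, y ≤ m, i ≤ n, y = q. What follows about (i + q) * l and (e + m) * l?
(i + q) * l ≤ (e + m) * l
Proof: Because n = k and k = e, n = e. i ≤ n, so i ≤ e. Since y = q and y ≤ m, q ≤ m. i ≤ e, so i + q ≤ e + m. By multiplying by a non-negative, (i + q) * l ≤ (e + m) * l.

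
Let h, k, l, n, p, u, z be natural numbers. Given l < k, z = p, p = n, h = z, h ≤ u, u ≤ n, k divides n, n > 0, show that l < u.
Since z = p and p = n, z = n. Because h = z and h ≤ u, z ≤ u. Since z = n, n ≤ u. Since u ≤ n, n = u. k divides n and n > 0, hence k ≤ n. n = u, so k ≤ u. l < k, so l < u.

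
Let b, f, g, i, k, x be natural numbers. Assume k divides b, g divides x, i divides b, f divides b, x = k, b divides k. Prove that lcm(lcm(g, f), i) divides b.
Since k divides b and b divides k, k = b. Since x = k, x = b. g divides x, so g divides b. f divides b, so lcm(g, f) divides b. i divides b, so lcm(lcm(g, f), i) divides b.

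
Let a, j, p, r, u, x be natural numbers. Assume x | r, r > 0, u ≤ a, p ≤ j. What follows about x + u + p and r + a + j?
x + u + p ≤ r + a + j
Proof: x | r and r > 0, therefore x ≤ r. u ≤ a, so x + u ≤ r + a. p ≤ j, so x + u + p ≤ r + a + j.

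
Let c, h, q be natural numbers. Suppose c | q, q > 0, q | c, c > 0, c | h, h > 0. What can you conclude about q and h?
q ≤ h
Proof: Because c | q and q > 0, c ≤ q. Because q | c and c > 0, q ≤ c. Because c ≤ q, c = q. Since c | h and h > 0, c ≤ h. c = q, so q ≤ h.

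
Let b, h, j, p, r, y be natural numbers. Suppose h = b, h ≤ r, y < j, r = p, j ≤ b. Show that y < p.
Since y < j and j ≤ b, y < b. From r = p and h ≤ r, h ≤ p. Since h = b, b ≤ p. y < b, so y < p.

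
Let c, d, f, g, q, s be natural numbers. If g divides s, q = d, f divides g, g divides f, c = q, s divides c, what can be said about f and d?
f divides d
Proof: c = q and q = d, so c = d. Because g divides f and f divides g, g = f. g divides s and s divides c, thus g divides c. From g = f, f divides c. Since c = d, f divides d.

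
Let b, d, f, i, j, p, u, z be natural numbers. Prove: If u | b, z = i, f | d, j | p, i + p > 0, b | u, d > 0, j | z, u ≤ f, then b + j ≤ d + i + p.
u | b and b | u, so u = b. f | d and d > 0, therefore f ≤ d. u ≤ f, so u ≤ d. u = b, so b ≤ d. z = i and j | z, therefore j | i. j | p, so j | i + p. i + p > 0, so j ≤ i + p. b ≤ d, so b + j ≤ d + i + p.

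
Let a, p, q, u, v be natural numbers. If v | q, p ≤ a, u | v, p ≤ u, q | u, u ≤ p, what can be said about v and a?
v ≤ a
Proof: p ≤ u and u ≤ p, therefore p = u. From v | q and q | u, v | u. Since u | v, u = v. Because p = u, p = v. Since p ≤ a, v ≤ a.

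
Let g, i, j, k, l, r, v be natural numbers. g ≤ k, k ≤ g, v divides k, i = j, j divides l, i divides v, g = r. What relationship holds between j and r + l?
j divides r + l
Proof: Since k ≤ g and g ≤ k, k = g. Since g = r, k = r. i = j and i divides v, thus j divides v. Since v divides k, j divides k. Since k = r, j divides r. j divides l, so j divides r + l.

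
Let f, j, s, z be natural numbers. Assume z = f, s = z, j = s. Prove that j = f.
Because j = s and s = z, j = z. Since z = f, j = f.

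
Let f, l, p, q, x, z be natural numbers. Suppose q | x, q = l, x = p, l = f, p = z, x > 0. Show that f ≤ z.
q = l and l = f, thus q = f. x = p and p = z, so x = z. q | x and x > 0, so q ≤ x. x = z, so q ≤ z. Since q = f, f ≤ z.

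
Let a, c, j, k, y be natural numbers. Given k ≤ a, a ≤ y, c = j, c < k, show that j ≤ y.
k ≤ a and a ≤ y, so k ≤ y. Because c < k, c < y. c = j, so j < y. Then j ≤ y.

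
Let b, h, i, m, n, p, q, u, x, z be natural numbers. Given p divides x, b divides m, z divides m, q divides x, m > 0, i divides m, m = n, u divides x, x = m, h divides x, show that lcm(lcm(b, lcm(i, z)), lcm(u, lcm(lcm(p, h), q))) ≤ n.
Since i divides m and z divides m, lcm(i, z) divides m. b divides m, so lcm(b, lcm(i, z)) divides m. p divides x and h divides x, thus lcm(p, h) divides x. q divides x, so lcm(lcm(p, h), q) divides x. u divides x, so lcm(u, lcm(lcm(p, h), q)) divides x. x = m, so lcm(u, lcm(lcm(p, h), q)) divides m. Since lcm(b, lcm(i, z)) divides m, lcm(lcm(b, lcm(i, z)), lcm(u, lcm(lcm(p, h), q))) divides m. From m > 0, lcm(lcm(b, lcm(i, z)), lcm(u, lcm(lcm(p, h), q))) ≤ m. Since m = n, lcm(lcm(b, lcm(i, z)), lcm(u, lcm(lcm(p, h), q))) ≤ n.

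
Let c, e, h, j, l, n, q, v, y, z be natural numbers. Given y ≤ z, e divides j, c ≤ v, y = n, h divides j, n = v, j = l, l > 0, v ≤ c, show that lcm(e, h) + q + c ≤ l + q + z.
e divides j and h divides j, so lcm(e, h) divides j. Since j = l, lcm(e, h) divides l. l > 0, so lcm(e, h) ≤ l. Then lcm(e, h) + q ≤ l + q. y = n and n = v, hence y = v. Because v ≤ c and c ≤ v, v = c. Since y = v, y = c. Since y ≤ z, c ≤ z. Since lcm(e, h) + q ≤ l + q, lcm(e, h) + q + c ≤ l + q + z.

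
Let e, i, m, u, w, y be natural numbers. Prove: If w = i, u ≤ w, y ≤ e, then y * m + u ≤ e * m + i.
From y ≤ e, y * m ≤ e * m. w = i and u ≤ w, thus u ≤ i. y * m ≤ e * m, so y * m + u ≤ e * m + i.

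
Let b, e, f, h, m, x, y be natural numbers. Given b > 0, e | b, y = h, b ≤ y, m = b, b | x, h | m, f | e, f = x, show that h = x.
m = b and h | m, so h | b. Since b > 0, h ≤ b. y = h and b ≤ y, so b ≤ h. Since h ≤ b, h = b. From f = x and f | e, x | e. Since e | b, x | b. Since b | x, b = x. Because h = b, h = x.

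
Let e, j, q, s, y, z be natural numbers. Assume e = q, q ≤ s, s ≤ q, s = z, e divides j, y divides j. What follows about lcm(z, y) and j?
lcm(z, y) divides j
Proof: q ≤ s and s ≤ q, hence q = s. Since e = q, e = s. Since s = z, e = z. From e divides j, z divides j. From y divides j, lcm(z, y) divides j.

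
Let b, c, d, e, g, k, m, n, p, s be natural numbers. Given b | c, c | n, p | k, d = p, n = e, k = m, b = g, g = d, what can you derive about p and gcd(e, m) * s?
p | gcd(e, m) * s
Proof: From g = d and d = p, g = p. b | c and c | n, hence b | n. Because b = g, g | n. g = p, so p | n. n = e, so p | e. Since k = m and p | k, p | m. Since p | e, p | gcd(e, m). Then p | gcd(e, m) * s.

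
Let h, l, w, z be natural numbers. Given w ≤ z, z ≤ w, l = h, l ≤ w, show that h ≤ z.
Since w ≤ z and z ≤ w, w = z. l = h and l ≤ w, thus h ≤ w. Since w = z, h ≤ z.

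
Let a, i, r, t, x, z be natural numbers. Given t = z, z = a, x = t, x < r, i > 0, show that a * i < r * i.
Because t = z and z = a, t = a. x = t and x < r, hence t < r. From t = a, a < r. Combined with i > 0, by multiplying by a positive, a * i < r * i.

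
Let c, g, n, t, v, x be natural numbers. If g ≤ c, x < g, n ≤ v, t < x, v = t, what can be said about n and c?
n < c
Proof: Because v = t and n ≤ v, n ≤ t. t < x and x < g, therefore t < g. Since n ≤ t, n < g. g ≤ c, so n < c.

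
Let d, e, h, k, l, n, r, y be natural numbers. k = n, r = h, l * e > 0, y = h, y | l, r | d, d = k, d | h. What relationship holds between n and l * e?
n ≤ l * e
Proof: r = h and r | d, hence h | d. Since d | h, h = d. d = k and k = n, hence d = n. Because h = d, h = n. From y = h and y | l, h | l. h = n, so n | l. Then n | l * e. Since l * e > 0, n ≤ l * e.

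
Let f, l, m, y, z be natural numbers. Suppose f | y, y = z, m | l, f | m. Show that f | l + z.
Because f | m and m | l, f | l. y = z and f | y, thus f | z. Since f | l, f | l + z.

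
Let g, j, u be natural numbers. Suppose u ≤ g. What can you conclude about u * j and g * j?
u * j ≤ g * j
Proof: Since u ≤ g, by multiplying by a non-negative, u * j ≤ g * j.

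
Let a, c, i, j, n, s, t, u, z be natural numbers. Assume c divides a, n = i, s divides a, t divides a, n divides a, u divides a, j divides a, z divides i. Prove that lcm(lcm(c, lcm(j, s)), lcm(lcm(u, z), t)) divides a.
From j divides a and s divides a, lcm(j, s) divides a. Since c divides a, lcm(c, lcm(j, s)) divides a. From n = i and n divides a, i divides a. From z divides i, z divides a. u divides a, so lcm(u, z) divides a. Since t divides a, lcm(lcm(u, z), t) divides a. Because lcm(c, lcm(j, s)) divides a, lcm(lcm(c, lcm(j, s)), lcm(lcm(u, z), t)) divides a.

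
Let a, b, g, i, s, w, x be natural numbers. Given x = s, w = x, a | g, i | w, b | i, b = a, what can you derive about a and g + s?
a | g + s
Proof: w = x and x = s, so w = s. b = a and b | i, thus a | i. Since i | w, a | w. From w = s, a | s. Because a | g, a | g + s.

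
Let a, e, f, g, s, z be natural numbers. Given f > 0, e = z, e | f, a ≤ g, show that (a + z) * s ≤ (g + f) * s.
e | f and f > 0, so e ≤ f. e = z, so z ≤ f. Since a ≤ g, a + z ≤ g + f. Then (a + z) * s ≤ (g + f) * s.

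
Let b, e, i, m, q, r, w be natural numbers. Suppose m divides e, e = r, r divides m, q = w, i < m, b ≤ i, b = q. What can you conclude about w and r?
w < r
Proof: e = r and m divides e, so m divides r. r divides m, so m = r. b = q and q = w, therefore b = w. Since b ≤ i, w ≤ i. i < m, so w < m. m = r, so w < r.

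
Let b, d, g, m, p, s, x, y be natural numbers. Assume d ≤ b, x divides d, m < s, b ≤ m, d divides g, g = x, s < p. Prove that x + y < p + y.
g = x and d divides g, therefore d divides x. From x divides d, d = x. Since d ≤ b, x ≤ b. From m < s and s < p, m < p. From b ≤ m, b < p. Since x ≤ b, x < p. Then x + y < p + y.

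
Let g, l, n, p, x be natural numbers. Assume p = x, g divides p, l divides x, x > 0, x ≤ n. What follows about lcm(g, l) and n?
lcm(g, l) ≤ n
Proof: From p = x and g divides p, g divides x. Since l divides x, lcm(g, l) divides x. Since x > 0, lcm(g, l) ≤ x. Because x ≤ n, lcm(g, l) ≤ n.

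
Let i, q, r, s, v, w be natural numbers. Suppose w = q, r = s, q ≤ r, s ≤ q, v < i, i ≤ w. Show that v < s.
Because r = s and q ≤ r, q ≤ s. Since s ≤ q, q = s. Since w = q, w = s. From v < i and i ≤ w, v < w. w = s, so v < s.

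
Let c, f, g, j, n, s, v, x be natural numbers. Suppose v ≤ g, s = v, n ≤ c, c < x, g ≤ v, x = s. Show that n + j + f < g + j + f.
Because x = s and s = v, x = v. Since v ≤ g and g ≤ v, v = g. Since x = v, x = g. n ≤ c and c < x, so n < x. x = g, so n < g. Then n + j < g + j. Then n + j + f < g + j + f.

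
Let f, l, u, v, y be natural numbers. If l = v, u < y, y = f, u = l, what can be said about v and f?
v < f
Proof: u = l and u < y, so l < y. From l = v, v < y. From y = f, v < f.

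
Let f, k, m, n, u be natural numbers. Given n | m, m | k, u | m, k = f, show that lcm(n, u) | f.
From n | m and u | m, lcm(n, u) | m. k = f and m | k, thus m | f. Since lcm(n, u) | m, lcm(n, u) | f.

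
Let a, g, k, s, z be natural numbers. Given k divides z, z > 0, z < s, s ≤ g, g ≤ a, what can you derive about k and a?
k < a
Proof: k divides z and z > 0, therefore k ≤ z. From z < s and s ≤ g, z < g. Since k ≤ z, k < g. g ≤ a, so k < a.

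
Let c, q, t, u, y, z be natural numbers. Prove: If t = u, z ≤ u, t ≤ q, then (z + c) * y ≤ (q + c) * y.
t = u and t ≤ q, hence u ≤ q. z ≤ u, so z ≤ q. Then z + c ≤ q + c. By multiplying by a non-negative, (z + c) * y ≤ (q + c) * y.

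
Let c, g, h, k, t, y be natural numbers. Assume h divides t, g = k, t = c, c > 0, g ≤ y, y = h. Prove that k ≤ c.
y = h and g ≤ y, hence g ≤ h. t = c and h divides t, so h divides c. Since c > 0, h ≤ c. Because g ≤ h, g ≤ c. Because g = k, k ≤ c.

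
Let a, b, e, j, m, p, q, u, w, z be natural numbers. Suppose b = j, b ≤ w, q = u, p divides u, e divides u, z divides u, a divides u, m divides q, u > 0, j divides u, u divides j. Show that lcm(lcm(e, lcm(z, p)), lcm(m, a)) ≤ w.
z divides u and p divides u, so lcm(z, p) divides u. e divides u, so lcm(e, lcm(z, p)) divides u. q = u and m divides q, thus m divides u. a divides u, so lcm(m, a) divides u. lcm(e, lcm(z, p)) divides u, so lcm(lcm(e, lcm(z, p)), lcm(m, a)) divides u. Since u > 0, lcm(lcm(e, lcm(z, p)), lcm(m, a)) ≤ u. j divides u and u divides j, so j = u. Since b = j, b = u. Since b ≤ w, u ≤ w. Since lcm(lcm(e, lcm(z, p)), lcm(m, a)) ≤ u, lcm(lcm(e, lcm(z, p)), lcm(m, a)) ≤ w.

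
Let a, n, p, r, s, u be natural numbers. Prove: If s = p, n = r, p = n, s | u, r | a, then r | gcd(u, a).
Since s = p and p = n, s = n. Because n = r, s = r. s | u, so r | u. Since r | a, r | gcd(u, a).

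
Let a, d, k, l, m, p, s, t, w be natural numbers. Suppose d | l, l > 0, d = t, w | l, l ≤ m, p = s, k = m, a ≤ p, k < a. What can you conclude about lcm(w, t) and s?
lcm(w, t) < s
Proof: d = t and d | l, therefore t | l. w | l, so lcm(w, t) | l. Since l > 0, lcm(w, t) ≤ l. k = m and k < a, thus m < a. l ≤ m, so l < a. a ≤ p, so l < p. Since p = s, l < s. Since lcm(w, t) ≤ l, lcm(w, t) < s.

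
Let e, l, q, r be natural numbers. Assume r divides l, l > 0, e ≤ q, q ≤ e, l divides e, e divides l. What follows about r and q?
r ≤ q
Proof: l divides e and e divides l, so l = e. Because e ≤ q and q ≤ e, e = q. Since l = e, l = q. Because r divides l and l > 0, r ≤ l. l = q, so r ≤ q.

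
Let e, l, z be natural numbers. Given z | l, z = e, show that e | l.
z = e and z | l. By substitution, e | l.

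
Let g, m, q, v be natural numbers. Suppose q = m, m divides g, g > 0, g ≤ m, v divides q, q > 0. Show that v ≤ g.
From m divides g and g > 0, m ≤ g. Since g ≤ m, m = g. Because q = m, q = g. Since v divides q and q > 0, v ≤ q. Since q = g, v ≤ g.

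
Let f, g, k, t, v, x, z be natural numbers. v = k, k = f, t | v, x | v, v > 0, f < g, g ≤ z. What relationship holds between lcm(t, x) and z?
lcm(t, x) < z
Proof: Because v = k and k = f, v = f. From t | v and x | v, lcm(t, x) | v. Since v > 0, lcm(t, x) ≤ v. v = f, so lcm(t, x) ≤ f. f < g and g ≤ z, hence f < z. Since lcm(t, x) ≤ f, lcm(t, x) < z.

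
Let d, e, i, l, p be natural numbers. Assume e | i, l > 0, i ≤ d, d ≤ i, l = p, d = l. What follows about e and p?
e ≤ p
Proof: i ≤ d and d ≤ i, therefore i = d. d = l, so i = l. Since e | i, e | l. l > 0, so e ≤ l. Since l = p, e ≤ p.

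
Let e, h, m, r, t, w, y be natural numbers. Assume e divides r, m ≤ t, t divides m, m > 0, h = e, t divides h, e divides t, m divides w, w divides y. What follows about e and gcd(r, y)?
e divides gcd(r, y)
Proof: t divides m and m > 0, hence t ≤ m. m ≤ t, so m = t. Because h = e and t divides h, t divides e. Since e divides t, t = e. Since m = t, m = e. From m divides w and w divides y, m divides y. Since m = e, e divides y. Since e divides r, e divides gcd(r, y).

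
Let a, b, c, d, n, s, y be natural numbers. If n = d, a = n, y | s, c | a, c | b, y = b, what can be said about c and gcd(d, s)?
c | gcd(d, s)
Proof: a = n and n = d, thus a = d. c | a, so c | d. y = b and y | s, thus b | s. Since c | b, c | s. Since c | d, c | gcd(d, s).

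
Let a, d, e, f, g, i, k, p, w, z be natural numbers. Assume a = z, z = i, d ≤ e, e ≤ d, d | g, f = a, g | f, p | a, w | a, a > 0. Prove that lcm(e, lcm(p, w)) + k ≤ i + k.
a = z and z = i, so a = i. Since d ≤ e and e ≤ d, d = e. f = a and g | f, hence g | a. Since d | g, d | a. d = e, so e | a. p | a and w | a, hence lcm(p, w) | a. e | a, so lcm(e, lcm(p, w)) | a. Since a > 0, lcm(e, lcm(p, w)) ≤ a. From a = i, lcm(e, lcm(p, w)) ≤ i. Then lcm(e, lcm(p, w)) + k ≤ i + k.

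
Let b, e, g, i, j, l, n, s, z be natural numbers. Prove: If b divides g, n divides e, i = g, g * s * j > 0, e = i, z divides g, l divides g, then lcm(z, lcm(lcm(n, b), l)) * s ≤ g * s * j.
e = i and i = g, so e = g. n divides e, so n divides g. b divides g, so lcm(n, b) divides g. l divides g, so lcm(lcm(n, b), l) divides g. z divides g, so lcm(z, lcm(lcm(n, b), l)) divides g. Then lcm(z, lcm(lcm(n, b), l)) * s divides g * s. Then lcm(z, lcm(lcm(n, b), l)) * s divides g * s * j. g * s * j > 0, so lcm(z, lcm(lcm(n, b), l)) * s ≤ g * s * j.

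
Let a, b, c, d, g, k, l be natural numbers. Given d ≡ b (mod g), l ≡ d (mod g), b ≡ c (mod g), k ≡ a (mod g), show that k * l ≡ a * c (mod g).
Because l ≡ d (mod g) and d ≡ b (mod g), l ≡ b (mod g). Since b ≡ c (mod g), l ≡ c (mod g). Because k ≡ a (mod g), k * l ≡ a * c (mod g).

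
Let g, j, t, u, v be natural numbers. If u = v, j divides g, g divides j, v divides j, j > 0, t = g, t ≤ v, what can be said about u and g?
u = g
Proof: j divides g and g divides j, so j = g. v divides j and j > 0, hence v ≤ j. Since j = g, v ≤ g. Since t = g and t ≤ v, g ≤ v. From v ≤ g, v = g. u = v, so u = g.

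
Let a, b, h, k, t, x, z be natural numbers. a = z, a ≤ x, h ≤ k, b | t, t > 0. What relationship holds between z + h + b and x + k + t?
z + h + b ≤ x + k + t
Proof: Since a = z and a ≤ x, z ≤ x. Since h ≤ k, z + h ≤ x + k. b | t and t > 0, therefore b ≤ t. z + h ≤ x + k, so z + h + b ≤ x + k + t.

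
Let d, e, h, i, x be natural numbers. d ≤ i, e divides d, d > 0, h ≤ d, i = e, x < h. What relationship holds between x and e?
x < e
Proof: From i = e and d ≤ i, d ≤ e. e divides d and d > 0, so e ≤ d. Since d ≤ e, d = e. x < h and h ≤ d, therefore x < d. Since d = e, x < e.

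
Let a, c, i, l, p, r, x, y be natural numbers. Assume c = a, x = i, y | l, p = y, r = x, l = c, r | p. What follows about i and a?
i | a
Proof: r = x and r | p, thus x | p. From p = y, x | y. Since x = i, i | y. l = c and c = a, hence l = a. Since y | l, y | a. Since i | y, i | a.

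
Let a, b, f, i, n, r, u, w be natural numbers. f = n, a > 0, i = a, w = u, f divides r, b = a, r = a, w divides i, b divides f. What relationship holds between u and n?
u ≤ n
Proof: Because b = a and b divides f, a divides f. From r = a and f divides r, f divides a. From a divides f, a = f. f = n, so a = n. i = a and w divides i, therefore w divides a. a > 0, so w ≤ a. a = n, so w ≤ n. w = u, so u ≤ n.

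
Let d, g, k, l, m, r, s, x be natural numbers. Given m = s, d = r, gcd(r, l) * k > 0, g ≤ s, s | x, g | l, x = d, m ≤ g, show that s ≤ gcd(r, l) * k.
x = d and d = r, thus x = r. s | x, so s | r. m = s and m ≤ g, so s ≤ g. Since g ≤ s, g = s. Since g | l, s | l. Since s | r, s | gcd(r, l). Then s | gcd(r, l) * k. Since gcd(r, l) * k > 0, s ≤ gcd(r, l) * k.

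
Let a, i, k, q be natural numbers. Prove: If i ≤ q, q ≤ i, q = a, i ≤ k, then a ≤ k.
i ≤ q and q ≤ i, hence i = q. Since q = a, i = a. Since i ≤ k, a ≤ k.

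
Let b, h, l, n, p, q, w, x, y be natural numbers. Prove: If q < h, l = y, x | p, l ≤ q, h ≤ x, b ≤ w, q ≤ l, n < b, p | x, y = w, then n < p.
n < b and b ≤ w, thus n < w. From l = y and y = w, l = w. q ≤ l and l ≤ q, hence q = l. q < h, so l < h. Since l = w, w < h. n < w, so n < h. x | p and p | x, therefore x = p. Since h ≤ x, h ≤ p. Because n < h, n < p.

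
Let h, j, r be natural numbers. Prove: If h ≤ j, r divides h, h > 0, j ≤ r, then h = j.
r divides h and h > 0, therefore r ≤ h. Since j ≤ r, j ≤ h. h ≤ j, so h = j.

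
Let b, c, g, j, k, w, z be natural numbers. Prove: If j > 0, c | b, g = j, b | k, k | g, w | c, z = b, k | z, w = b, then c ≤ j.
z = b and k | z, so k | b. b | k, so k = b. From w = b and w | c, b | c. c | b, so b = c. Since k = b, k = c. g = j and k | g, so k | j. j > 0, so k ≤ j. k = c, so c ≤ j.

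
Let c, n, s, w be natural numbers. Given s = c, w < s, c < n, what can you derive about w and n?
w < n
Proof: s = c and w < s, hence w < c. Since c < n, w < n.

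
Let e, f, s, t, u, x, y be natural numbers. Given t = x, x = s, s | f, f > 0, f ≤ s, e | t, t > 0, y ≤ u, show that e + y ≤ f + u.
t = x and x = s, so t = s. Because s | f and f > 0, s ≤ f. f ≤ s, so s = f. From t = s, t = f. e | t and t > 0, thus e ≤ t. t = f, so e ≤ f. y ≤ u, so e + y ≤ f + u.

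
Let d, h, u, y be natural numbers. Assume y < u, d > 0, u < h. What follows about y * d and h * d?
y * d < h * d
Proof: Since y < u and u < h, y < h. Since d > 0, y * d < h * d.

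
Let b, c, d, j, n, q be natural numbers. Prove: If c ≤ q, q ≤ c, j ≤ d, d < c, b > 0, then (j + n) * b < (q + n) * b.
c ≤ q and q ≤ c, so c = q. Since j ≤ d and d < c, j < c. Since c = q, j < q. Then j + n < q + n. Since b > 0, by multiplying by a positive, (j + n) * b < (q + n) * b.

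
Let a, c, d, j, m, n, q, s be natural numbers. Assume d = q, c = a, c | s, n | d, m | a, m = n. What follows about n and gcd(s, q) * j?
n | gcd(s, q) * j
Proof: Since c = a and c | s, a | s. Because m | a, m | s. m = n, so n | s. Because d = q and n | d, n | q. Because n | s, n | gcd(s, q). Then n | gcd(s, q) * j.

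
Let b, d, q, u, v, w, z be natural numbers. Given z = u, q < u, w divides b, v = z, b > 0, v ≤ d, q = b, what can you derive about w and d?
w < d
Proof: From w divides b and b > 0, w ≤ b. q = b and q < u, therefore b < u. w ≤ b, so w < u. From v = z and z = u, v = u. v ≤ d, so u ≤ d. Because w < u, w < d.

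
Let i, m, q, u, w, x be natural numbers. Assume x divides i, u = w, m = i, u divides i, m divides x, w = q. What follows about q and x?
q divides x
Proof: m = i and m divides x, so i divides x. Because x divides i, i = x. Since u = w and w = q, u = q. u divides i, so q divides i. From i = x, q divides x.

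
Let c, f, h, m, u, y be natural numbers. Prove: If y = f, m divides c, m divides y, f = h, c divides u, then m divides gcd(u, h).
m divides c and c divides u, therefore m divides u. y = f and m divides y, so m divides f. Because f = h, m divides h. m divides u, so m divides gcd(u, h).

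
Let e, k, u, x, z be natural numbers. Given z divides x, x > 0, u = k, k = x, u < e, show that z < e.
z divides x and x > 0, thus z ≤ x. Since u = k and k = x, u = x. u < e, so x < e. Since z ≤ x, z < e.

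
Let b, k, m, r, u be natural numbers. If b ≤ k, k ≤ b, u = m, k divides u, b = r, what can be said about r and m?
r divides m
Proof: Since k ≤ b and b ≤ k, k = b. Since b = r, k = r. u = m and k divides u, thus k divides m. k = r, so r divides m.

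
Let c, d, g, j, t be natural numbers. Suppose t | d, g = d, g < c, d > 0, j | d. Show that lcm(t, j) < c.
Since t | d and j | d, lcm(t, j) | d. d > 0, so lcm(t, j) ≤ d. g = d and g < c, therefore d < c. Since lcm(t, j) ≤ d, lcm(t, j) < c.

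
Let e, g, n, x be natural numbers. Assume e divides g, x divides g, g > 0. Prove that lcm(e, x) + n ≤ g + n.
e divides g and x divides g, so lcm(e, x) divides g. g > 0, so lcm(e, x) ≤ g. Then lcm(e, x) + n ≤ g + n.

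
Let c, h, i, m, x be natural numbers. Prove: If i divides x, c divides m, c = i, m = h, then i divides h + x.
c = i and c divides m, hence i divides m. Since m = h, i divides h. i divides x, so i divides h + x.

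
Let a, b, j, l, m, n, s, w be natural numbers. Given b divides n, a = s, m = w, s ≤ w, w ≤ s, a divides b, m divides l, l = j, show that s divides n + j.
From a = s and a divides b, s divides b. Since b divides n, s divides n. w ≤ s and s ≤ w, thus w = s. Since m = w, m = s. l = j and m divides l, hence m divides j. m = s, so s divides j. Since s divides n, s divides n + j.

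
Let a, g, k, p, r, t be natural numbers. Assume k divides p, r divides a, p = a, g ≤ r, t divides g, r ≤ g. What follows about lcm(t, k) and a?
lcm(t, k) divides a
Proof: r ≤ g and g ≤ r, hence r = g. Since r divides a, g divides a. t divides g, so t divides a. Because p = a and k divides p, k divides a. t divides a, so lcm(t, k) divides a.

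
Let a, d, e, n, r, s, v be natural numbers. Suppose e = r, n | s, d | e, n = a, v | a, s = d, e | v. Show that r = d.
e | v and v | a, hence e | a. Since n = a and n | s, a | s. From s = d, a | d. Because e | a, e | d. Since d | e, d = e. Since e = r, d = r. Then r = d.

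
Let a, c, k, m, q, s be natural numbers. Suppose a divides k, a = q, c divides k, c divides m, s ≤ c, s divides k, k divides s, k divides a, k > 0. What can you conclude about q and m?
q divides m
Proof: From k divides a and a divides k, k = a. a = q, so k = q. c divides k and k > 0, therefore c ≤ k. Because s divides k and k divides s, s = k. Since s ≤ c, k ≤ c. Since c ≤ k, c = k. c divides m, so k divides m. k = q, so q divides m.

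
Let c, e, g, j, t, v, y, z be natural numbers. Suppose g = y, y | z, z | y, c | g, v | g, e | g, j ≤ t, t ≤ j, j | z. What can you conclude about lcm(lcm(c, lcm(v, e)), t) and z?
lcm(lcm(c, lcm(v, e)), t) | z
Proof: From y | z and z | y, y = z. Since g = y, g = z. Since v | g and e | g, lcm(v, e) | g. c | g, so lcm(c, lcm(v, e)) | g. g = z, so lcm(c, lcm(v, e)) | z. Since j ≤ t and t ≤ j, j = t. Since j | z, t | z. Since lcm(c, lcm(v, e)) | z, lcm(lcm(c, lcm(v, e)), t) | z.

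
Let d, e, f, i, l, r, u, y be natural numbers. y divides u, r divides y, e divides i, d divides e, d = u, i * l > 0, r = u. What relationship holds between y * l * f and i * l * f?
y * l * f ≤ i * l * f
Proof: Because r = u and r divides y, u divides y. y divides u, so u = y. d = u, so d = y. Because d divides e and e divides i, d divides i. d = y, so y divides i. Then y * l divides i * l. i * l > 0, so y * l ≤ i * l. By multiplying by a non-negative, y * l * f ≤ i * l * f.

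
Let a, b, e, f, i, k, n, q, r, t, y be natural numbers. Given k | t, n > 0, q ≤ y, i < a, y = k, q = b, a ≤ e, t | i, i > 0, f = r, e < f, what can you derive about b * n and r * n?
b * n < r * n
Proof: Because y = k and q ≤ y, q ≤ k. Since q = b, b ≤ k. k | t and t | i, thus k | i. Since i > 0, k ≤ i. i < a and a ≤ e, hence i < e. f = r and e < f, therefore e < r. Since i < e, i < r. Because k ≤ i, k < r. Since b ≤ k, b < r. Since n > 0, b * n < r * n.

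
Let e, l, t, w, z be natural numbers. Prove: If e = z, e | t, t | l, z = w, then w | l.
Since e = z and z = w, e = w. e | t and t | l, therefore e | l. e = w, so w | l.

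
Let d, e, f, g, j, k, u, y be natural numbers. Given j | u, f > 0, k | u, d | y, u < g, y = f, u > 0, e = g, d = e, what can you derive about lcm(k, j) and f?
lcm(k, j) < f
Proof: Because k | u and j | u, lcm(k, j) | u. Since u > 0, lcm(k, j) ≤ u. From u < g, lcm(k, j) < g. d = e and e = g, hence d = g. y = f and d | y, hence d | f. d = g, so g | f. From f > 0, g ≤ f. lcm(k, j) < g, so lcm(k, j) < f.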